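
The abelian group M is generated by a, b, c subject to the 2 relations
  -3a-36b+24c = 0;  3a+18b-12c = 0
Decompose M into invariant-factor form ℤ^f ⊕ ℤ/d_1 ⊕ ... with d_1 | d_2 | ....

Answer: M ≅ ℤ^1 ⊕ ℤ/3 ⊕ ℤ/6

Derivation:
rank_ℚ(R)=2; free=3−2=1
SNF(R) diag = [3, 6] → torsion [3, 6]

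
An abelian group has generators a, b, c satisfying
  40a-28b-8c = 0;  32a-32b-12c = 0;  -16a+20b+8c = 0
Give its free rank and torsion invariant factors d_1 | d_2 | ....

rank_ℚ(R)=3; free=3−3=0
SNF(R) diag = [4, 4, 8] → torsion [4, 4, 8]

Answer: M ≅ ℤ/4 ⊕ ℤ/4 ⊕ ℤ/8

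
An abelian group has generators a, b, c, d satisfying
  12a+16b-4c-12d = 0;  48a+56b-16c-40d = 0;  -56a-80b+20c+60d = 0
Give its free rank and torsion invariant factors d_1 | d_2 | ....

rank_ℚ(R)=3; free=4−3=1
SNF(R) diag = [4, 4, 8] → torsion [4, 4, 8]

Answer: M ≅ ℤ^1 ⊕ ℤ/4 ⊕ ℤ/4 ⊕ ℤ/8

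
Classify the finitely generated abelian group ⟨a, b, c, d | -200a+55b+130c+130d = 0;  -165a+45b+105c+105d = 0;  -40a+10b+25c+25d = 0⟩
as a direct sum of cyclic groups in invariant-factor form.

Answer: M ≅ ℤ^1 ⊕ ℤ/5 ⊕ ℤ/5 ⊕ ℤ/15

Derivation:
rank_ℚ(R)=3; free=4−3=1
SNF(R) diag = [5, 5, 15] → torsion [5, 5, 15]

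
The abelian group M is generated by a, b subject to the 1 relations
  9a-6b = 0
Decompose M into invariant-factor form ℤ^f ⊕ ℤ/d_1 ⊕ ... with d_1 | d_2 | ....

rank_ℚ(R)=1; free=2−1=1
SNF(R) diag = [3] → torsion [3]

Answer: M ≅ ℤ^1 ⊕ ℤ/3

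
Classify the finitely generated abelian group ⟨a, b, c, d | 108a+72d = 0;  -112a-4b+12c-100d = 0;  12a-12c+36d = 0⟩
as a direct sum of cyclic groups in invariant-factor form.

rank_ℚ(R)=3; free=4−3=1
SNF(R) diag = [4, 12, 36] → torsion [4, 12, 36]

Answer: M ≅ ℤ^1 ⊕ ℤ/4 ⊕ ℤ/12 ⊕ ℤ/36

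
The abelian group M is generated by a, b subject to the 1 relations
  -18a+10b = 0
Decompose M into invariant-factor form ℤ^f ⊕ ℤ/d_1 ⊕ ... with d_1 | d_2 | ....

Answer: M ≅ ℤ^1 ⊕ ℤ/2

Derivation:
rank_ℚ(R)=1; free=2−1=1
SNF(R) diag = [2] → torsion [2]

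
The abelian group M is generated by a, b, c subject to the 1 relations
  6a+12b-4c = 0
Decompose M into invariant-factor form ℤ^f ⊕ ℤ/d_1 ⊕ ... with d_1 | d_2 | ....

rank_ℚ(R)=1; free=3−1=2
SNF(R) diag = [2] → torsion [2]

Answer: M ≅ ℤ^2 ⊕ ℤ/2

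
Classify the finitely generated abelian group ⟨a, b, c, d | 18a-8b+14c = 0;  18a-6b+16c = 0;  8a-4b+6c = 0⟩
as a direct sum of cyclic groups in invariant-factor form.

rank_ℚ(R)=3; free=4−3=1
SNF(R) diag = [2, 2, 2] → torsion [2, 2, 2]

Answer: M ≅ ℤ^1 ⊕ ℤ/2 ⊕ ℤ/2 ⊕ ℤ/2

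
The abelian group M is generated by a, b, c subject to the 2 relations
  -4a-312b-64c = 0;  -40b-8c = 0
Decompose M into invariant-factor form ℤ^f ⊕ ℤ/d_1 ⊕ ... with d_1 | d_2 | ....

rank_ℚ(R)=2; free=3−2=1
SNF(R) diag = [4, 8] → torsion [4, 8]

Answer: M ≅ ℤ^1 ⊕ ℤ/4 ⊕ ℤ/8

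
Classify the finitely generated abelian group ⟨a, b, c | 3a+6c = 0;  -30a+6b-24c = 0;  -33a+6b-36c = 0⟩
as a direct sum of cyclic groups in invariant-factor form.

rank_ℚ(R)=3; free=3−3=0
SNF(R) diag = [3, 6, 6] → torsion [3, 6, 6]

Answer: M ≅ ℤ/3 ⊕ ℤ/6 ⊕ ℤ/6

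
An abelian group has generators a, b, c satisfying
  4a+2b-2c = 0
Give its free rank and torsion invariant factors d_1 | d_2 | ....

Answer: M ≅ ℤ^2 ⊕ ℤ/2

Derivation:
rank_ℚ(R)=1; free=3−1=2
SNF(R) diag = [2] → torsion [2]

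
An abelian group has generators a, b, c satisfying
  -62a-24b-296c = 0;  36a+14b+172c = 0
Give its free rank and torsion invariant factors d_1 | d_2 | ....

Answer: M ≅ ℤ^1 ⊕ ℤ/2 ⊕ ℤ/2

Derivation:
rank_ℚ(R)=2; free=3−2=1
SNF(R) diag = [2, 2] → torsion [2, 2]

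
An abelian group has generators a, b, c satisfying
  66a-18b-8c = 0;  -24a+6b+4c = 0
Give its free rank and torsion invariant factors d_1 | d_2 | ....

rank_ℚ(R)=2; free=3−2=1
SNF(R) diag = [2, 6] → torsion [2, 6]

Answer: M ≅ ℤ^1 ⊕ ℤ/2 ⊕ ℤ/6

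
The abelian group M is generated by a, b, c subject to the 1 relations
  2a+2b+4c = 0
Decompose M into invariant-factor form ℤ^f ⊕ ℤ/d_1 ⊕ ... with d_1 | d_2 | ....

Answer: M ≅ ℤ^2 ⊕ ℤ/2

Derivation:
rank_ℚ(R)=1; free=3−1=2
SNF(R) diag = [2] → torsion [2]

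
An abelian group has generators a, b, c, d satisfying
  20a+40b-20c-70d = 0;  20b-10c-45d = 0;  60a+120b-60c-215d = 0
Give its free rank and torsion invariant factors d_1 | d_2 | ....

rank_ℚ(R)=3; free=4−3=1
SNF(R) diag = [5, 10, 20] → torsion [5, 10, 20]

Answer: M ≅ ℤ^1 ⊕ ℤ/5 ⊕ ℤ/10 ⊕ ℤ/20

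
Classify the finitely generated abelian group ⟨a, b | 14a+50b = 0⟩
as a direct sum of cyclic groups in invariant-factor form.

Answer: M ≅ ℤ^1 ⊕ ℤ/2

Derivation:
rank_ℚ(R)=1; free=2−1=1
SNF(R) diag = [2] → torsion [2]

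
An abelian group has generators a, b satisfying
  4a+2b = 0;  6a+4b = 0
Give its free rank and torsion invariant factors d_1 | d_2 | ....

Answer: M ≅ ℤ/2 ⊕ ℤ/2

Derivation:
rank_ℚ(R)=2; free=2−2=0
SNF(R) diag = [2, 2] → torsion [2, 2]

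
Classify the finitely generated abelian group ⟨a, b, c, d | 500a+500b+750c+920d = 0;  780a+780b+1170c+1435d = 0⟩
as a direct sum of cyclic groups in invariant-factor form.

rank_ℚ(R)=2; free=4−2=2
SNF(R) diag = [5, 10] → torsion [5, 10]

Answer: M ≅ ℤ^2 ⊕ ℤ/5 ⊕ ℤ/10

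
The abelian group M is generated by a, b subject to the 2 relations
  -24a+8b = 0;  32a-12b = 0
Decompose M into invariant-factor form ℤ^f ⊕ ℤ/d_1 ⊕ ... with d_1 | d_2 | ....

Answer: M ≅ ℤ/4 ⊕ ℤ/8

Derivation:
rank_ℚ(R)=2; free=2−2=0
SNF(R) diag = [4, 8] → torsion [4, 8]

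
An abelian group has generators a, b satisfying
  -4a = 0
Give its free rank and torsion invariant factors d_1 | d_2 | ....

rank_ℚ(R)=1; free=2−1=1
SNF(R) diag = [4] → torsion [4]

Answer: M ≅ ℤ^1 ⊕ ℤ/4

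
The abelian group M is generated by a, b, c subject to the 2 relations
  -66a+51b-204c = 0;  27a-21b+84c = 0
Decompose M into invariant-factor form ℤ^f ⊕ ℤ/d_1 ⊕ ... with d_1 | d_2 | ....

Answer: M ≅ ℤ^1 ⊕ ℤ/3 ⊕ ℤ/3

Derivation:
rank_ℚ(R)=2; free=3−2=1
SNF(R) diag = [3, 3] → torsion [3, 3]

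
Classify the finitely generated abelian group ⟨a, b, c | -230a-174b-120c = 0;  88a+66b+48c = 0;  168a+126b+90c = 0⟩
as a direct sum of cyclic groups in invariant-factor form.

rank_ℚ(R)=3; free=3−3=0
SNF(R) diag = [2, 6, 18] → torsion [2, 6, 18]

Answer: M ≅ ℤ/2 ⊕ ℤ/6 ⊕ ℤ/18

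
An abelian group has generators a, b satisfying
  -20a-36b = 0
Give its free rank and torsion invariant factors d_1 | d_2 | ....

rank_ℚ(R)=1; free=2−1=1
SNF(R) diag = [4] → torsion [4]

Answer: M ≅ ℤ^1 ⊕ ℤ/4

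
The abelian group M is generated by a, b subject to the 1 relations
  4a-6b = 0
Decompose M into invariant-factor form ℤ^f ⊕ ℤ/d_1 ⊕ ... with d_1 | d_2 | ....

Answer: M ≅ ℤ^1 ⊕ ℤ/2

Derivation:
rank_ℚ(R)=1; free=2−1=1
SNF(R) diag = [2] → torsion [2]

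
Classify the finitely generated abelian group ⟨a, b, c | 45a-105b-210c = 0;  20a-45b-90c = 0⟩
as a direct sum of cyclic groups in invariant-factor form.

rank_ℚ(R)=2; free=3−2=1
SNF(R) diag = [5, 15] → torsion [5, 15]

Answer: M ≅ ℤ^1 ⊕ ℤ/5 ⊕ ℤ/15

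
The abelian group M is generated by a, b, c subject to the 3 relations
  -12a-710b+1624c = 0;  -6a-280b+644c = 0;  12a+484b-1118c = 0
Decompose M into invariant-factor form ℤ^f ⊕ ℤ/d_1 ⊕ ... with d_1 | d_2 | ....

rank_ℚ(R)=3; free=3−3=0
SNF(R) diag = [2, 6, 18] → torsion [2, 6, 18]

Answer: M ≅ ℤ/2 ⊕ ℤ/6 ⊕ ℤ/18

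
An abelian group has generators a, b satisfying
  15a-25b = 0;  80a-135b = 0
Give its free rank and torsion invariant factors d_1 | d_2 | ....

Answer: M ≅ ℤ/5 ⊕ ℤ/5

Derivation:
rank_ℚ(R)=2; free=2−2=0
SNF(R) diag = [5, 5] → torsion [5, 5]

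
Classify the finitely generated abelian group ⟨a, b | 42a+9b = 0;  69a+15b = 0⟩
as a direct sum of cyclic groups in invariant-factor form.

rank_ℚ(R)=2; free=2−2=0
SNF(R) diag = [3, 3] → torsion [3, 3]

Answer: M ≅ ℤ/3 ⊕ ℤ/3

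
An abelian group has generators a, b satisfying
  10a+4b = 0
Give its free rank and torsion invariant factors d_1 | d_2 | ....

rank_ℚ(R)=1; free=2−1=1
SNF(R) diag = [2] → torsion [2]

Answer: M ≅ ℤ^1 ⊕ ℤ/2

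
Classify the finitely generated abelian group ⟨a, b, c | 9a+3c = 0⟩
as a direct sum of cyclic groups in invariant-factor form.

Answer: M ≅ ℤ^2 ⊕ ℤ/3

Derivation:
rank_ℚ(R)=1; free=3−1=2
SNF(R) diag = [3] → torsion [3]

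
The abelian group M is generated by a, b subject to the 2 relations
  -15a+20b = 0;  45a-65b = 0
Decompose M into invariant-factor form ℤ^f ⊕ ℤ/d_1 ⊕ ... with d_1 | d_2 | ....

Answer: M ≅ ℤ/5 ⊕ ℤ/15

Derivation:
rank_ℚ(R)=2; free=2−2=0
SNF(R) diag = [5, 15] → torsion [5, 15]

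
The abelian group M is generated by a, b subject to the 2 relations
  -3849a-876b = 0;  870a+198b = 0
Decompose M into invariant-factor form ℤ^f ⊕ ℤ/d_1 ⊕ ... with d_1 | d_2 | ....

Answer: M ≅ ℤ/3 ⊕ ℤ/6

Derivation:
rank_ℚ(R)=2; free=2−2=0
SNF(R) diag = [3, 6] → torsion [3, 6]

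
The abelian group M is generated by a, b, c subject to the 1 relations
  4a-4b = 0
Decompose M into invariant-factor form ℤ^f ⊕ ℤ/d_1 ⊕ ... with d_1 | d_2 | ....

rank_ℚ(R)=1; free=3−1=2
SNF(R) diag = [4] → torsion [4]

Answer: M ≅ ℤ^2 ⊕ ℤ/4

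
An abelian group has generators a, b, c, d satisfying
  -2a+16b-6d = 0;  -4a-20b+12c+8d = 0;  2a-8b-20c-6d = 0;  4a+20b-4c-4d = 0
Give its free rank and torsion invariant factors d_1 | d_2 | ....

Answer: M ≅ ℤ/2 ⊕ ℤ/4 ⊕ ℤ/4 ⊕ ℤ/4

Derivation:
rank_ℚ(R)=4; free=4−4=0
SNF(R) diag = [2, 4, 4, 4] → torsion [2, 4, 4, 4]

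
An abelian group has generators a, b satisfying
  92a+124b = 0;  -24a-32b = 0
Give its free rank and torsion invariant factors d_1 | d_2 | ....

Answer: M ≅ ℤ/4 ⊕ ℤ/8

Derivation:
rank_ℚ(R)=2; free=2−2=0
SNF(R) diag = [4, 8] → torsion [4, 8]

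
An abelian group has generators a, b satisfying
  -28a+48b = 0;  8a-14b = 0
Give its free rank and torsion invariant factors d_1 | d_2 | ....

Answer: M ≅ ℤ/2 ⊕ ℤ/4

Derivation:
rank_ℚ(R)=2; free=2−2=0
SNF(R) diag = [2, 4] → torsion [2, 4]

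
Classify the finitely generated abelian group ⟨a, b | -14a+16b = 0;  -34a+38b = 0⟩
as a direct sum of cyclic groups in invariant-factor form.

rank_ℚ(R)=2; free=2−2=0
SNF(R) diag = [2, 6] → torsion [2, 6]

Answer: M ≅ ℤ/2 ⊕ ℤ/6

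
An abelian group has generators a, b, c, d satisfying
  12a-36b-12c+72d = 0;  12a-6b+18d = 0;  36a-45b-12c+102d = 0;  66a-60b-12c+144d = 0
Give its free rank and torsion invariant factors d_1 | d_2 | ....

Answer: M ≅ ℤ/3 ⊕ ℤ/6 ⊕ ℤ/6 ⊕ ℤ/12

Derivation:
rank_ℚ(R)=4; free=4−4=0
SNF(R) diag = [3, 6, 6, 12] → torsion [3, 6, 6, 12]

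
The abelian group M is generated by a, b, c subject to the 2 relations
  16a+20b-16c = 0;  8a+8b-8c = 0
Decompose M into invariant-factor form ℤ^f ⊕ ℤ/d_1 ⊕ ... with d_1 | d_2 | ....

rank_ℚ(R)=2; free=3−2=1
SNF(R) diag = [4, 8] → torsion [4, 8]

Answer: M ≅ ℤ^1 ⊕ ℤ/4 ⊕ ℤ/8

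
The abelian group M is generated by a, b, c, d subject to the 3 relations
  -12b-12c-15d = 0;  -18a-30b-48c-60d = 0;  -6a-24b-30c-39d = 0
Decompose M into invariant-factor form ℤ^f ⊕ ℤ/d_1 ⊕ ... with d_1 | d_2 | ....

rank_ℚ(R)=3; free=4−3=1
SNF(R) diag = [3, 6, 18] → torsion [3, 6, 18]

Answer: M ≅ ℤ^1 ⊕ ℤ/3 ⊕ ℤ/6 ⊕ ℤ/18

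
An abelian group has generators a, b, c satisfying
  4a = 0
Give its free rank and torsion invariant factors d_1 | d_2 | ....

Answer: M ≅ ℤ^2 ⊕ ℤ/4

Derivation:
rank_ℚ(R)=1; free=3−1=2
SNF(R) diag = [4] → torsion [4]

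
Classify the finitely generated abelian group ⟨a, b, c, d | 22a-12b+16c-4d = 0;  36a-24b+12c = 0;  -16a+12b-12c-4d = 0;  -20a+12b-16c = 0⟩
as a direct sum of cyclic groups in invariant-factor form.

Answer: M ≅ ℤ/2 ⊕ ℤ/4 ⊕ ℤ/12 ⊕ ℤ/12

Derivation:
rank_ℚ(R)=4; free=4−4=0
SNF(R) diag = [2, 4, 12, 12] → torsion [2, 4, 12, 12]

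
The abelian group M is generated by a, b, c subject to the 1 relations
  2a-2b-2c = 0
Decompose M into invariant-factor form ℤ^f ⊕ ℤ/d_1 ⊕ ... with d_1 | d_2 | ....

rank_ℚ(R)=1; free=3−1=2
SNF(R) diag = [2] → torsion [2]

Answer: M ≅ ℤ^2 ⊕ ℤ/2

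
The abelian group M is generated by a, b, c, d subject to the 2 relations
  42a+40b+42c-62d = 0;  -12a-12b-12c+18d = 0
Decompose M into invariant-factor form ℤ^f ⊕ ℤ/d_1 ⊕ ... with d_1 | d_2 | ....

rank_ℚ(R)=2; free=4−2=2
SNF(R) diag = [2, 6] → torsion [2, 6]

Answer: M ≅ ℤ^2 ⊕ ℤ/2 ⊕ ℤ/6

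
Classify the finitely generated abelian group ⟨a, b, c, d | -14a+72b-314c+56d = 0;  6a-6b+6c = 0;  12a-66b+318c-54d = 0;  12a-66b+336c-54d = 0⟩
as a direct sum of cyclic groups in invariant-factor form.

rank_ℚ(R)=4; free=4−4=0
SNF(R) diag = [2, 6, 18, 54] → torsion [2, 6, 18, 54]

Answer: M ≅ ℤ/2 ⊕ ℤ/6 ⊕ ℤ/18 ⊕ ℤ/54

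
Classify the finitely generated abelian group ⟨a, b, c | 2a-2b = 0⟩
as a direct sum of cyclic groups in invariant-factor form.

rank_ℚ(R)=1; free=3−1=2
SNF(R) diag = [2] → torsion [2]

Answer: M ≅ ℤ^2 ⊕ ℤ/2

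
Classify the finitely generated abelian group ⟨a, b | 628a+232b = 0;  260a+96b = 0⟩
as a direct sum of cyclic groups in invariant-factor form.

rank_ℚ(R)=2; free=2−2=0
SNF(R) diag = [4, 8] → torsion [4, 8]

Answer: M ≅ ℤ/4 ⊕ ℤ/8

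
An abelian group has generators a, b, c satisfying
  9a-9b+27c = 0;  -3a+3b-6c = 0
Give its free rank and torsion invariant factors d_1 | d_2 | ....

Answer: M ≅ ℤ^1 ⊕ ℤ/3 ⊕ ℤ/9

Derivation:
rank_ℚ(R)=2; free=3−2=1
SNF(R) diag = [3, 9] → torsion [3, 9]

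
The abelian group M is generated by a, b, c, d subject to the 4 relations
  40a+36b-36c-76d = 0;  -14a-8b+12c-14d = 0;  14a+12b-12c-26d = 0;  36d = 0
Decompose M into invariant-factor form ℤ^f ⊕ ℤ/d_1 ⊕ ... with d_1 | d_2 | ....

Answer: M ≅ ℤ/2 ⊕ ℤ/4 ⊕ ℤ/12 ⊕ ℤ/36

Derivation:
rank_ℚ(R)=4; free=4−4=0
SNF(R) diag = [2, 4, 12, 36] → torsion [2, 4, 12, 36]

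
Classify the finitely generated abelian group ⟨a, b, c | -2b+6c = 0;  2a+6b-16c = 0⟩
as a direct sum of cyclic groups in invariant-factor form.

rank_ℚ(R)=2; free=3−2=1
SNF(R) diag = [2, 2] → torsion [2, 2]

Answer: M ≅ ℤ^1 ⊕ ℤ/2 ⊕ ℤ/2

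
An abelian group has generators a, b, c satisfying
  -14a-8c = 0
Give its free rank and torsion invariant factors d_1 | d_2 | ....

Answer: M ≅ ℤ^2 ⊕ ℤ/2

Derivation:
rank_ℚ(R)=1; free=3−1=2
SNF(R) diag = [2] → torsion [2]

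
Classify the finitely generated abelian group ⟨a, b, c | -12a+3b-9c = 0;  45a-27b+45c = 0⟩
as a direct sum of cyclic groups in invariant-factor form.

rank_ℚ(R)=2; free=3−2=1
SNF(R) diag = [3, 9] → torsion [3, 9]

Answer: M ≅ ℤ^1 ⊕ ℤ/3 ⊕ ℤ/9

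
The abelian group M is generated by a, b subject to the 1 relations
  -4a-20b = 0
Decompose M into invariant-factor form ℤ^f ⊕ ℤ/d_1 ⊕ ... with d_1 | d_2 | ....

Answer: M ≅ ℤ^1 ⊕ ℤ/4

Derivation:
rank_ℚ(R)=1; free=2−1=1
SNF(R) diag = [4] → torsion [4]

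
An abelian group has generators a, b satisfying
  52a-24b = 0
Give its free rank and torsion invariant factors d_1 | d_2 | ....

rank_ℚ(R)=1; free=2−1=1
SNF(R) diag = [4] → torsion [4]

Answer: M ≅ ℤ^1 ⊕ ℤ/4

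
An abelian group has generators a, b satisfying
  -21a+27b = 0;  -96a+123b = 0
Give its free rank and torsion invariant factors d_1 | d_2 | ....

rank_ℚ(R)=2; free=2−2=0
SNF(R) diag = [3, 3] → torsion [3, 3]

Answer: M ≅ ℤ/3 ⊕ ℤ/3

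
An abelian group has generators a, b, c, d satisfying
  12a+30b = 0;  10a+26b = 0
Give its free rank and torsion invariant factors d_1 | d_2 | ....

rank_ℚ(R)=2; free=4−2=2
SNF(R) diag = [2, 6] → torsion [2, 6]

Answer: M ≅ ℤ^2 ⊕ ℤ/2 ⊕ ℤ/6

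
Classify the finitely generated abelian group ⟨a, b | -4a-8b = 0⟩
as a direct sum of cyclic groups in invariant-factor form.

Answer: M ≅ ℤ^1 ⊕ ℤ/4

Derivation:
rank_ℚ(R)=1; free=2−1=1
SNF(R) diag = [4] → torsion [4]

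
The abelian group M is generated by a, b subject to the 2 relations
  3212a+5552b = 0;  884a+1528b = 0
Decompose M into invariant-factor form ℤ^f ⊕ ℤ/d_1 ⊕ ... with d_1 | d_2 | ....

rank_ℚ(R)=2; free=2−2=0
SNF(R) diag = [4, 8] → torsion [4, 8]

Answer: M ≅ ℤ/4 ⊕ ℤ/8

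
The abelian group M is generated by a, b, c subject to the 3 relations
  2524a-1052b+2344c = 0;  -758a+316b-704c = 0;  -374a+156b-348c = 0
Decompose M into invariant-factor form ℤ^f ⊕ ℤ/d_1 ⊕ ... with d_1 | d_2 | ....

Answer: M ≅ ℤ/2 ⊕ ℤ/4 ⊕ ℤ/12

Derivation:
rank_ℚ(R)=3; free=3−3=0
SNF(R) diag = [2, 4, 12] → torsion [2, 4, 12]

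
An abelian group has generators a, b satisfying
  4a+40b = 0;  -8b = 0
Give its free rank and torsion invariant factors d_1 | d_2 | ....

Answer: M ≅ ℤ/4 ⊕ ℤ/8

Derivation:
rank_ℚ(R)=2; free=2−2=0
SNF(R) diag = [4, 8] → torsion [4, 8]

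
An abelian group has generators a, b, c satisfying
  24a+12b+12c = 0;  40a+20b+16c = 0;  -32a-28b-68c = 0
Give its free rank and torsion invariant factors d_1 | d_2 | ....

rank_ℚ(R)=3; free=3−3=0
SNF(R) diag = [4, 12, 24] → torsion [4, 12, 24]

Answer: M ≅ ℤ/4 ⊕ ℤ/12 ⊕ ℤ/24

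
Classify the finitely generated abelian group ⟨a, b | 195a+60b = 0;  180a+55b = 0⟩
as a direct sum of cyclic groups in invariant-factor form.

rank_ℚ(R)=2; free=2−2=0
SNF(R) diag = [5, 15] → torsion [5, 15]

Answer: M ≅ ℤ/5 ⊕ ℤ/15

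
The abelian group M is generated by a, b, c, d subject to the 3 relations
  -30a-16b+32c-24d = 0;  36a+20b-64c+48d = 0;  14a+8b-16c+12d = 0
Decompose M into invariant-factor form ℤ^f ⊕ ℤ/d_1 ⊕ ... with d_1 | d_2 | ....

Answer: M ≅ ℤ^1 ⊕ ℤ/2 ⊕ ℤ/4 ⊕ ℤ/12

Derivation:
rank_ℚ(R)=3; free=4−3=1
SNF(R) diag = [2, 4, 12] → torsion [2, 4, 12]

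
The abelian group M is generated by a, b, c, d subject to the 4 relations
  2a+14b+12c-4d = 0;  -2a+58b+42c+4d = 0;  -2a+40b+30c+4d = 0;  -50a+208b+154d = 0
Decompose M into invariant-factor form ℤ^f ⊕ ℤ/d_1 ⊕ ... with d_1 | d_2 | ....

rank_ℚ(R)=4; free=4−4=0
SNF(R) diag = [2, 6, 18, 54] → torsion [2, 6, 18, 54]

Answer: M ≅ ℤ/2 ⊕ ℤ/6 ⊕ ℤ/18 ⊕ ℤ/54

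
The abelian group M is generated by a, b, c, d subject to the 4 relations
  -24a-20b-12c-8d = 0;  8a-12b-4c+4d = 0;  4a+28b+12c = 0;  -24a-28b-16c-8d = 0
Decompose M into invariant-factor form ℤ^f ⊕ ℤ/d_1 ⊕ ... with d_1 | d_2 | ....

rank_ℚ(R)=4; free=4−4=0
SNF(R) diag = [4, 4, 4, 4] → torsion [4, 4, 4, 4]

Answer: M ≅ ℤ/4 ⊕ ℤ/4 ⊕ ℤ/4 ⊕ ℤ/4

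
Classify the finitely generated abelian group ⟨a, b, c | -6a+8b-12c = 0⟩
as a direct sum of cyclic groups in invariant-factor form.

rank_ℚ(R)=1; free=3−1=2
SNF(R) diag = [2] → torsion [2]

Answer: M ≅ ℤ^2 ⊕ ℤ/2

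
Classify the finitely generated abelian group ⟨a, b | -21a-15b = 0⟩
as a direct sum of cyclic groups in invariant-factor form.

Answer: M ≅ ℤ^1 ⊕ ℤ/3

Derivation:
rank_ℚ(R)=1; free=2−1=1
SNF(R) diag = [3] → torsion [3]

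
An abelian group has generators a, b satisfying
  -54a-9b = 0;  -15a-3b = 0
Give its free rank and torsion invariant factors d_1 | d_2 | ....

Answer: M ≅ ℤ/3 ⊕ ℤ/9

Derivation:
rank_ℚ(R)=2; free=2−2=0
SNF(R) diag = [3, 9] → torsion [3, 9]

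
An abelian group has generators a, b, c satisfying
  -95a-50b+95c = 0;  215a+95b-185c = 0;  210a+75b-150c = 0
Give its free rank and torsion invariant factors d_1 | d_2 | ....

rank_ℚ(R)=3; free=3−3=0
SNF(R) diag = [5, 15, 30] → torsion [5, 15, 30]

Answer: M ≅ ℤ/5 ⊕ ℤ/15 ⊕ ℤ/30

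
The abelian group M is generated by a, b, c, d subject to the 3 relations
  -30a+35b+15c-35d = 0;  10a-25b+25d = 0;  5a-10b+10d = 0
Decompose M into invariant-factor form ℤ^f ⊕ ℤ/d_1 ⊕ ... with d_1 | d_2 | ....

Answer: M ≅ ℤ^1 ⊕ ℤ/5 ⊕ ℤ/5 ⊕ ℤ/15

Derivation:
rank_ℚ(R)=3; free=4−3=1
SNF(R) diag = [5, 5, 15] → torsion [5, 5, 15]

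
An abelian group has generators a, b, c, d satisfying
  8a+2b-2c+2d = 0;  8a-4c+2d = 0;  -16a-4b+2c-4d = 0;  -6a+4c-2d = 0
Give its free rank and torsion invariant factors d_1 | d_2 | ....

rank_ℚ(R)=4; free=4−4=0
SNF(R) diag = [2, 2, 2, 2] → torsion [2, 2, 2, 2]

Answer: M ≅ ℤ/2 ⊕ ℤ/2 ⊕ ℤ/2 ⊕ ℤ/2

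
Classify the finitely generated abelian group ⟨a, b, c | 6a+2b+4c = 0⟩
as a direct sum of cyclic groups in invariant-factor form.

rank_ℚ(R)=1; free=3−1=2
SNF(R) diag = [2] → torsion [2]

Answer: M ≅ ℤ^2 ⊕ ℤ/2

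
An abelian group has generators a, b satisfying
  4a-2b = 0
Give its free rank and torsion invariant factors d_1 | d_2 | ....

Answer: M ≅ ℤ^1 ⊕ ℤ/2

Derivation:
rank_ℚ(R)=1; free=2−1=1
SNF(R) diag = [2] → torsion [2]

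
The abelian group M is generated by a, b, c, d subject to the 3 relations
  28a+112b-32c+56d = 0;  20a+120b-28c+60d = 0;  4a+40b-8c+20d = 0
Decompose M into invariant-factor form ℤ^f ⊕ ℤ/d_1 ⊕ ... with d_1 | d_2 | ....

Answer: M ≅ ℤ^1 ⊕ ℤ/4 ⊕ ℤ/4 ⊕ ℤ/12

Derivation:
rank_ℚ(R)=3; free=4−3=1
SNF(R) diag = [4, 4, 12] → torsion [4, 4, 12]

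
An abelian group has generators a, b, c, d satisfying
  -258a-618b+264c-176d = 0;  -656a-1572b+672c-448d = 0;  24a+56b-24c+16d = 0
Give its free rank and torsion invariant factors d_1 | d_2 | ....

rank_ℚ(R)=3; free=4−3=1
SNF(R) diag = [2, 4, 8] → torsion [2, 4, 8]

Answer: M ≅ ℤ^1 ⊕ ℤ/2 ⊕ ℤ/4 ⊕ ℤ/8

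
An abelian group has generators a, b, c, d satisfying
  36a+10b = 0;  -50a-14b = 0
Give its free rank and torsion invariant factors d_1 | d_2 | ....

rank_ℚ(R)=2; free=4−2=2
SNF(R) diag = [2, 2] → torsion [2, 2]

Answer: M ≅ ℤ^2 ⊕ ℤ/2 ⊕ ℤ/2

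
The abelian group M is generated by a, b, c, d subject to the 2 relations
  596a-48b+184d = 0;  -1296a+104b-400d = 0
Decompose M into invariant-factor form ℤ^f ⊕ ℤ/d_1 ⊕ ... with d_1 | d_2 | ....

rank_ℚ(R)=2; free=4−2=2
SNF(R) diag = [4, 8] → torsion [4, 8]

Answer: M ≅ ℤ^2 ⊕ ℤ/4 ⊕ ℤ/8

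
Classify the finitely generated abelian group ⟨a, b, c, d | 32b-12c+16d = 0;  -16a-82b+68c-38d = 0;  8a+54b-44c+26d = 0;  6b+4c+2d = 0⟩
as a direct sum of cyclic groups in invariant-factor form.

Answer: M ≅ ℤ/2 ⊕ ℤ/4 ⊕ ℤ/8 ⊕ ℤ/16

Derivation:
rank_ℚ(R)=4; free=4−4=0
SNF(R) diag = [2, 4, 8, 16] → torsion [2, 4, 8, 16]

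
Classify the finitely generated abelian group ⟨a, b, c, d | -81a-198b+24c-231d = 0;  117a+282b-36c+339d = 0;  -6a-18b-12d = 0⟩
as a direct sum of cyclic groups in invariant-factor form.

Answer: M ≅ ℤ^1 ⊕ ℤ/3 ⊕ ℤ/6 ⊕ ℤ/12

Derivation:
rank_ℚ(R)=3; free=4−3=1
SNF(R) diag = [3, 6, 12] → torsion [3, 6, 12]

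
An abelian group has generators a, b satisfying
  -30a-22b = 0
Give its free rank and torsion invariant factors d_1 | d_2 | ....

rank_ℚ(R)=1; free=2−1=1
SNF(R) diag = [2] → torsion [2]

Answer: M ≅ ℤ^1 ⊕ ℤ/2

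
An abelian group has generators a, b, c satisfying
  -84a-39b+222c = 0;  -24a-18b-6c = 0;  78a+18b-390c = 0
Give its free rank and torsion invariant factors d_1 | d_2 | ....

Answer: M ≅ ℤ/3 ⊕ ℤ/6 ⊕ ℤ/18

Derivation:
rank_ℚ(R)=3; free=3−3=0
SNF(R) diag = [3, 6, 18] → torsion [3, 6, 18]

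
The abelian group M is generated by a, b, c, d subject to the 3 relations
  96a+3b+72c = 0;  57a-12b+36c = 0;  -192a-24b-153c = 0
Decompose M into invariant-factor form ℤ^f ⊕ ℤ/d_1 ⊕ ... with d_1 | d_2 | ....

rank_ℚ(R)=3; free=4−3=1
SNF(R) diag = [3, 9, 9] → torsion [3, 9, 9]

Answer: M ≅ ℤ^1 ⊕ ℤ/3 ⊕ ℤ/9 ⊕ ℤ/9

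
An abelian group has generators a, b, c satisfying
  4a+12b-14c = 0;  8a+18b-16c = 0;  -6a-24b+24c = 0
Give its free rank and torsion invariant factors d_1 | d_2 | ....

rank_ℚ(R)=3; free=3−3=0
SNF(R) diag = [2, 6, 18] → torsion [2, 6, 18]

Answer: M ≅ ℤ/2 ⊕ ℤ/6 ⊕ ℤ/18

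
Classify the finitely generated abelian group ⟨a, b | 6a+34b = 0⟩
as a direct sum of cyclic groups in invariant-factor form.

rank_ℚ(R)=1; free=2−1=1
SNF(R) diag = [2] → torsion [2]

Answer: M ≅ ℤ^1 ⊕ ℤ/2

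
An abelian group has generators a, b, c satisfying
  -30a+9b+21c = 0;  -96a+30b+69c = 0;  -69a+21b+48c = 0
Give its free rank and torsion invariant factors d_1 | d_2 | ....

Answer: M ≅ ℤ/3 ⊕ ℤ/3 ⊕ ℤ/3

Derivation:
rank_ℚ(R)=3; free=3−3=0
SNF(R) diag = [3, 3, 3] → torsion [3, 3, 3]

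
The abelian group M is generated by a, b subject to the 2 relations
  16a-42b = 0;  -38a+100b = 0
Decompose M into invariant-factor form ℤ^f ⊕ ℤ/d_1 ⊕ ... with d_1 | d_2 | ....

rank_ℚ(R)=2; free=2−2=0
SNF(R) diag = [2, 2] → torsion [2, 2]

Answer: M ≅ ℤ/2 ⊕ ℤ/2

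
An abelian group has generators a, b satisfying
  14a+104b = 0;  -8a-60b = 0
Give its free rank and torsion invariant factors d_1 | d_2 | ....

rank_ℚ(R)=2; free=2−2=0
SNF(R) diag = [2, 4] → torsion [2, 4]

Answer: M ≅ ℤ/2 ⊕ ℤ/4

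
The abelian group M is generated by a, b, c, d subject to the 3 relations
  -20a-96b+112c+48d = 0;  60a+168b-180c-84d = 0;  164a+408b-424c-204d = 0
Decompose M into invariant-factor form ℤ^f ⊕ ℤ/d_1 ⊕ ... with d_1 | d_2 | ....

rank_ℚ(R)=3; free=4−3=1
SNF(R) diag = [4, 12, 36] → torsion [4, 12, 36]

Answer: M ≅ ℤ^1 ⊕ ℤ/4 ⊕ ℤ/12 ⊕ ℤ/36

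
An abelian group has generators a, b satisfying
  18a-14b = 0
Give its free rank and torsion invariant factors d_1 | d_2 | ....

Answer: M ≅ ℤ^1 ⊕ ℤ/2

Derivation:
rank_ℚ(R)=1; free=2−1=1
SNF(R) diag = [2] → torsion [2]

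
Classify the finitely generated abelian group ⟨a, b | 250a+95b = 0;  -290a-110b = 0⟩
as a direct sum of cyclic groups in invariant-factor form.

rank_ℚ(R)=2; free=2−2=0
SNF(R) diag = [5, 10] → torsion [5, 10]

Answer: M ≅ ℤ/5 ⊕ ℤ/10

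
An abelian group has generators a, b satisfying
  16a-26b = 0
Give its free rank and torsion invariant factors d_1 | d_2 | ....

rank_ℚ(R)=1; free=2−1=1
SNF(R) diag = [2] → torsion [2]

Answer: M ≅ ℤ^1 ⊕ ℤ/2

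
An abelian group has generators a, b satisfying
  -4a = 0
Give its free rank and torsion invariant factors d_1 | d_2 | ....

Answer: M ≅ ℤ^1 ⊕ ℤ/4

Derivation:
rank_ℚ(R)=1; free=2−1=1
SNF(R) diag = [4] → torsion [4]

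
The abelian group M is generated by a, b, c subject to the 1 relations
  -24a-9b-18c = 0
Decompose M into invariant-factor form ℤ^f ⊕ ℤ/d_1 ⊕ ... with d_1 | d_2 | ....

rank_ℚ(R)=1; free=3−1=2
SNF(R) diag = [3] → torsion [3]

Answer: M ≅ ℤ^2 ⊕ ℤ/3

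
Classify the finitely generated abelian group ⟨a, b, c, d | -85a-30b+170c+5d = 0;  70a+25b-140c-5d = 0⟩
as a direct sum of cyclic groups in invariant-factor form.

Answer: M ≅ ℤ^2 ⊕ ℤ/5 ⊕ ℤ/5

Derivation:
rank_ℚ(R)=2; free=4−2=2
SNF(R) diag = [5, 5] → torsion [5, 5]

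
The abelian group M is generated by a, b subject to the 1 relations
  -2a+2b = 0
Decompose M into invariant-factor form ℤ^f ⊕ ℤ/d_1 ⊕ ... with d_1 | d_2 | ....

rank_ℚ(R)=1; free=2−1=1
SNF(R) diag = [2] → torsion [2]

Answer: M ≅ ℤ^1 ⊕ ℤ/2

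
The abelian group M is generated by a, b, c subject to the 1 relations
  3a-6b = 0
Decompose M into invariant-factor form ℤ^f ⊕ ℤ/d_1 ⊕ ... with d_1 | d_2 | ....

Answer: M ≅ ℤ^2 ⊕ ℤ/3

Derivation:
rank_ℚ(R)=1; free=3−1=2
SNF(R) diag = [3] → torsion [3]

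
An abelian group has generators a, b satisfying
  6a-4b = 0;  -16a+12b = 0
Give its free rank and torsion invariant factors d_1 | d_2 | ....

rank_ℚ(R)=2; free=2−2=0
SNF(R) diag = [2, 4] → torsion [2, 4]

Answer: M ≅ ℤ/2 ⊕ ℤ/4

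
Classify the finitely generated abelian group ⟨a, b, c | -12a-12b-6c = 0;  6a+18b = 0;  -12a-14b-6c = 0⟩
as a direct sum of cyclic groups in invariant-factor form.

Answer: M ≅ ℤ/2 ⊕ ℤ/6 ⊕ ℤ/6

Derivation:
rank_ℚ(R)=3; free=3−3=0
SNF(R) diag = [2, 6, 6] → torsion [2, 6, 6]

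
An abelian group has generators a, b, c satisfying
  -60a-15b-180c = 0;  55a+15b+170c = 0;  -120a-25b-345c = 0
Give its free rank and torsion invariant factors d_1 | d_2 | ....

Answer: M ≅ ℤ/5 ⊕ ℤ/5 ⊕ ℤ/15

Derivation:
rank_ℚ(R)=3; free=3−3=0
SNF(R) diag = [5, 5, 15] → torsion [5, 5, 15]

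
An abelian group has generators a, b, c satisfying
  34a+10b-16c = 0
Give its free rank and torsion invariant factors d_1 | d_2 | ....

Answer: M ≅ ℤ^2 ⊕ ℤ/2

Derivation:
rank_ℚ(R)=1; free=3−1=2
SNF(R) diag = [2] → torsion [2]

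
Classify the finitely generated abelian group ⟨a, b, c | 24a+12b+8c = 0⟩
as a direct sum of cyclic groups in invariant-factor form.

rank_ℚ(R)=1; free=3−1=2
SNF(R) diag = [4] → torsion [4]

Answer: M ≅ ℤ^2 ⊕ ℤ/4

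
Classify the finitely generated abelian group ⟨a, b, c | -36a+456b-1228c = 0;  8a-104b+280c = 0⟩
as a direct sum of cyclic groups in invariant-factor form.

rank_ℚ(R)=2; free=3−2=1
SNF(R) diag = [4, 8] → torsion [4, 8]

Answer: M ≅ ℤ^1 ⊕ ℤ/4 ⊕ ℤ/8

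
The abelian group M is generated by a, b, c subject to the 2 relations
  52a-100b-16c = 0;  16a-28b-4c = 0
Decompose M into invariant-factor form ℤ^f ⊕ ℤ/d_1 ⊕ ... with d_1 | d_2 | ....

Answer: M ≅ ℤ^1 ⊕ ℤ/4 ⊕ ℤ/12

Derivation:
rank_ℚ(R)=2; free=3−2=1
SNF(R) diag = [4, 12] → torsion [4, 12]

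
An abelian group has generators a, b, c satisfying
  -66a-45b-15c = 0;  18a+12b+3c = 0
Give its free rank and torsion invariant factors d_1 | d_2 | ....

Answer: M ≅ ℤ^1 ⊕ ℤ/3 ⊕ ℤ/3

Derivation:
rank_ℚ(R)=2; free=3−2=1
SNF(R) diag = [3, 3] → torsion [3, 3]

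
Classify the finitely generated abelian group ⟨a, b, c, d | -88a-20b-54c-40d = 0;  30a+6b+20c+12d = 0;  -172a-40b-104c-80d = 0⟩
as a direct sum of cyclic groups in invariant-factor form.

rank_ℚ(R)=3; free=4−3=1
SNF(R) diag = [2, 2, 4] → torsion [2, 2, 4]

Answer: M ≅ ℤ^1 ⊕ ℤ/2 ⊕ ℤ/2 ⊕ ℤ/4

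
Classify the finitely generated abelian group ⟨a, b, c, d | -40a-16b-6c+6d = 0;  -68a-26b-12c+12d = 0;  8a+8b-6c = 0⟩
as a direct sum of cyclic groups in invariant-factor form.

Answer: M ≅ ℤ^1 ⊕ ℤ/2 ⊕ ℤ/6 ⊕ ℤ/6

Derivation:
rank_ℚ(R)=3; free=4−3=1
SNF(R) diag = [2, 6, 6] → torsion [2, 6, 6]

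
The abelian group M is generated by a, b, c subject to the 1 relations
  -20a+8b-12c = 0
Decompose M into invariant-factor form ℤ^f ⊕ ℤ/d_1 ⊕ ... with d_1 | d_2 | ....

rank_ℚ(R)=1; free=3−1=2
SNF(R) diag = [4] → torsion [4]

Answer: M ≅ ℤ^2 ⊕ ℤ/4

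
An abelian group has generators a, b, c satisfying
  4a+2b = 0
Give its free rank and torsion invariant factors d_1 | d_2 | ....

Answer: M ≅ ℤ^2 ⊕ ℤ/2

Derivation:
rank_ℚ(R)=1; free=3−1=2
SNF(R) diag = [2] → torsion [2]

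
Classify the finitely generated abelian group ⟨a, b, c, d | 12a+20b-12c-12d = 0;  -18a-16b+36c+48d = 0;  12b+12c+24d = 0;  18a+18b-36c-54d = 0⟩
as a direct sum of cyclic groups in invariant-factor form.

rank_ℚ(R)=4; free=4−4=0
SNF(R) diag = [2, 6, 12, 36] → torsion [2, 6, 12, 36]

Answer: M ≅ ℤ/2 ⊕ ℤ/6 ⊕ ℤ/12 ⊕ ℤ/36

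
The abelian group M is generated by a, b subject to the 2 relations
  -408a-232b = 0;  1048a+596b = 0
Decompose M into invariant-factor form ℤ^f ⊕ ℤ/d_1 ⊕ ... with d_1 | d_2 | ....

Answer: M ≅ ℤ/4 ⊕ ℤ/8

Derivation:
rank_ℚ(R)=2; free=2−2=0
SNF(R) diag = [4, 8] → torsion [4, 8]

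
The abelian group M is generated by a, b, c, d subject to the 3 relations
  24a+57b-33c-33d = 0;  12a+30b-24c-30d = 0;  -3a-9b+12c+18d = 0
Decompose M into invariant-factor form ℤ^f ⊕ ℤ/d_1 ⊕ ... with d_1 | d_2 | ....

rank_ℚ(R)=3; free=4−3=1
SNF(R) diag = [3, 3, 6] → torsion [3, 3, 6]

Answer: M ≅ ℤ^1 ⊕ ℤ/3 ⊕ ℤ/3 ⊕ ℤ/6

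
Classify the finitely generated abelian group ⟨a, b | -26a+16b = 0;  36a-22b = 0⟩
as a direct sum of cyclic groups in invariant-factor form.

rank_ℚ(R)=2; free=2−2=0
SNF(R) diag = [2, 2] → torsion [2, 2]

Answer: M ≅ ℤ/2 ⊕ ℤ/2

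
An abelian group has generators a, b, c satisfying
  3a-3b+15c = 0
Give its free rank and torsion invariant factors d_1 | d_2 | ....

rank_ℚ(R)=1; free=3−1=2
SNF(R) diag = [3] → torsion [3]

Answer: M ≅ ℤ^2 ⊕ ℤ/3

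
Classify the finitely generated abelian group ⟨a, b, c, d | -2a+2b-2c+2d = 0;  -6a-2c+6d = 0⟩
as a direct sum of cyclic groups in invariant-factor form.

rank_ℚ(R)=2; free=4−2=2
SNF(R) diag = [2, 2] → torsion [2, 2]

Answer: M ≅ ℤ^2 ⊕ ℤ/2 ⊕ ℤ/2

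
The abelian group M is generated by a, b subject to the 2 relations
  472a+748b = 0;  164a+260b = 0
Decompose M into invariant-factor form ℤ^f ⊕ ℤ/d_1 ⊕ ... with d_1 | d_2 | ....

Answer: M ≅ ℤ/4 ⊕ ℤ/12

Derivation:
rank_ℚ(R)=2; free=2−2=0
SNF(R) diag = [4, 12] → torsion [4, 12]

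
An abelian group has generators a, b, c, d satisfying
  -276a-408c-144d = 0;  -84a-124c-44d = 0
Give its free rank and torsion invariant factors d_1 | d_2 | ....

rank_ℚ(R)=2; free=4−2=2
SNF(R) diag = [4, 12] → torsion [4, 12]

Answer: M ≅ ℤ^2 ⊕ ℤ/4 ⊕ ℤ/12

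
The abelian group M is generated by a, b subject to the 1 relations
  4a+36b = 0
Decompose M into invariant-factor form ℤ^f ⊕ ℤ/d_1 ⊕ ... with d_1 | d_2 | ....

rank_ℚ(R)=1; free=2−1=1
SNF(R) diag = [4] → torsion [4]

Answer: M ≅ ℤ^1 ⊕ ℤ/4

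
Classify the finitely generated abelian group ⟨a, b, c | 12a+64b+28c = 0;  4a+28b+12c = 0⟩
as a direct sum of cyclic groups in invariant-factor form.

Answer: M ≅ ℤ^1 ⊕ ℤ/4 ⊕ ℤ/4

Derivation:
rank_ℚ(R)=2; free=3−2=1
SNF(R) diag = [4, 4] → torsion [4, 4]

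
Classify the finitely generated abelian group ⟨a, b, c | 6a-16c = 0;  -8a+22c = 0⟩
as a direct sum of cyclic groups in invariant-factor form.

Answer: M ≅ ℤ^1 ⊕ ℤ/2 ⊕ ℤ/2

Derivation:
rank_ℚ(R)=2; free=3−2=1
SNF(R) diag = [2, 2] → torsion [2, 2]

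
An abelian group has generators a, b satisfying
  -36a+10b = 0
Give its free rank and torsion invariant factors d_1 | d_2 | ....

rank_ℚ(R)=1; free=2−1=1
SNF(R) diag = [2] → torsion [2]

Answer: M ≅ ℤ^1 ⊕ ℤ/2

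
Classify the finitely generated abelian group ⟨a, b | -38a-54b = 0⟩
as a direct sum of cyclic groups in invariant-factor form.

rank_ℚ(R)=1; free=2−1=1
SNF(R) diag = [2] → torsion [2]

Answer: M ≅ ℤ^1 ⊕ ℤ/2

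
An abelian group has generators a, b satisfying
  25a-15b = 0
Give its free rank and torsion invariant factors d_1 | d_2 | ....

Answer: M ≅ ℤ^1 ⊕ ℤ/5

Derivation:
rank_ℚ(R)=1; free=2−1=1
SNF(R) diag = [5] → torsion [5]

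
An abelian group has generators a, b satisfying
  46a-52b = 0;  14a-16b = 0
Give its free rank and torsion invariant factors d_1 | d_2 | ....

rank_ℚ(R)=2; free=2−2=0
SNF(R) diag = [2, 4] → torsion [2, 4]

Answer: M ≅ ℤ/2 ⊕ ℤ/4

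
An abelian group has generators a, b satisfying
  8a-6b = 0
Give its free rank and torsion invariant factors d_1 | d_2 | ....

Answer: M ≅ ℤ^1 ⊕ ℤ/2

Derivation:
rank_ℚ(R)=1; free=2−1=1
SNF(R) diag = [2] → torsion [2]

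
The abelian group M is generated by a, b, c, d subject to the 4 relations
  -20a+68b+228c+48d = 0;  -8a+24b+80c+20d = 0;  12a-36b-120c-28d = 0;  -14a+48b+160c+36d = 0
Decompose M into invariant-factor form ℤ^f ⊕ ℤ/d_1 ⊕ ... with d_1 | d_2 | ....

rank_ℚ(R)=4; free=4−4=0
SNF(R) diag = [2, 4, 4, 4] → torsion [2, 4, 4, 4]

Answer: M ≅ ℤ/2 ⊕ ℤ/4 ⊕ ℤ/4 ⊕ ℤ/4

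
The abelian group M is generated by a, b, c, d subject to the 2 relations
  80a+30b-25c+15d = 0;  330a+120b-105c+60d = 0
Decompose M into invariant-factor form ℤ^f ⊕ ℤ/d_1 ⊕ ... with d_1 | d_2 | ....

rank_ℚ(R)=2; free=4−2=2
SNF(R) diag = [5, 15] → torsion [5, 15]

Answer: M ≅ ℤ^2 ⊕ ℤ/5 ⊕ ℤ/15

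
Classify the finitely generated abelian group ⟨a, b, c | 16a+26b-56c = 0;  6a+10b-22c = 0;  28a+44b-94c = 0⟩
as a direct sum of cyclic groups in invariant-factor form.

rank_ℚ(R)=3; free=3−3=0
SNF(R) diag = [2, 2, 2] → torsion [2, 2, 2]

Answer: M ≅ ℤ/2 ⊕ ℤ/2 ⊕ ℤ/2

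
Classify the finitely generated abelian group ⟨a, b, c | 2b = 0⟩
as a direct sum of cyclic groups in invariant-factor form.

rank_ℚ(R)=1; free=3−1=2
SNF(R) diag = [2] → torsion [2]

Answer: M ≅ ℤ^2 ⊕ ℤ/2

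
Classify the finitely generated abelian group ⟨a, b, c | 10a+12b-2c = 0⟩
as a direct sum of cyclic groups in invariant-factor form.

Answer: M ≅ ℤ^2 ⊕ ℤ/2

Derivation:
rank_ℚ(R)=1; free=3−1=2
SNF(R) diag = [2] → torsion [2]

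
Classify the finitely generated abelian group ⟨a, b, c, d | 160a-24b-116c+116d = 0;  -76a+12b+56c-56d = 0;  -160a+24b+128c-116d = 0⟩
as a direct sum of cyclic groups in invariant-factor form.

Answer: M ≅ ℤ^1 ⊕ ℤ/4 ⊕ ℤ/12 ⊕ ℤ/12

Derivation:
rank_ℚ(R)=3; free=4−3=1
SNF(R) diag = [4, 12, 12] → torsion [4, 12, 12]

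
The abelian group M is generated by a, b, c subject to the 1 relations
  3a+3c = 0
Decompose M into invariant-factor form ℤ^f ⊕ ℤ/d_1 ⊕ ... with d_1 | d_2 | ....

rank_ℚ(R)=1; free=3−1=2
SNF(R) diag = [3] → torsion [3]

Answer: M ≅ ℤ^2 ⊕ ℤ/3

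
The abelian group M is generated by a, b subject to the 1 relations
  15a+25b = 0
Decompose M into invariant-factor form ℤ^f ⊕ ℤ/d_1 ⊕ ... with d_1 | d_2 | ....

Answer: M ≅ ℤ^1 ⊕ ℤ/5

Derivation:
rank_ℚ(R)=1; free=2−1=1
SNF(R) diag = [5] → torsion [5]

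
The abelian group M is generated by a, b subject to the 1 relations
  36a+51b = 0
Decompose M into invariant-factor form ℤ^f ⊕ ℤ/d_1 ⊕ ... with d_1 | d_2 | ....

rank_ℚ(R)=1; free=2−1=1
SNF(R) diag = [3] → torsion [3]

Answer: M ≅ ℤ^1 ⊕ ℤ/3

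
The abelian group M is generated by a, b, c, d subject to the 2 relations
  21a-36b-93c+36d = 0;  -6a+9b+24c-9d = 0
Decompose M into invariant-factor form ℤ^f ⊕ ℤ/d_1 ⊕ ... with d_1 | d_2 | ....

Answer: M ≅ ℤ^2 ⊕ ℤ/3 ⊕ ℤ/9

Derivation:
rank_ℚ(R)=2; free=4−2=2
SNF(R) diag = [3, 9] → torsion [3, 9]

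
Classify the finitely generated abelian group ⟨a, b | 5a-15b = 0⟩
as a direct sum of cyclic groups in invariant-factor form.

Answer: M ≅ ℤ^1 ⊕ ℤ/5

Derivation:
rank_ℚ(R)=1; free=2−1=1
SNF(R) diag = [5] → torsion [5]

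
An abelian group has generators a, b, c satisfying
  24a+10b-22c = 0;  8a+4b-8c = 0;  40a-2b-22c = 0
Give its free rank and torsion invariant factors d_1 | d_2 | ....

rank_ℚ(R)=3; free=3−3=0
SNF(R) diag = [2, 4, 8] → torsion [2, 4, 8]

Answer: M ≅ ℤ/2 ⊕ ℤ/4 ⊕ ℤ/8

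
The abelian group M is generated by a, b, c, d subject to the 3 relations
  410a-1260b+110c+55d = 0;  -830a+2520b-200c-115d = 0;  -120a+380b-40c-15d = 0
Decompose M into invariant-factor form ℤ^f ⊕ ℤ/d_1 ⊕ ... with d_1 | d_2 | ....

Answer: M ≅ ℤ^1 ⊕ ℤ/5 ⊕ ℤ/10 ⊕ ℤ/30

Derivation:
rank_ℚ(R)=3; free=4−3=1
SNF(R) diag = [5, 10, 30] → torsion [5, 10, 30]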